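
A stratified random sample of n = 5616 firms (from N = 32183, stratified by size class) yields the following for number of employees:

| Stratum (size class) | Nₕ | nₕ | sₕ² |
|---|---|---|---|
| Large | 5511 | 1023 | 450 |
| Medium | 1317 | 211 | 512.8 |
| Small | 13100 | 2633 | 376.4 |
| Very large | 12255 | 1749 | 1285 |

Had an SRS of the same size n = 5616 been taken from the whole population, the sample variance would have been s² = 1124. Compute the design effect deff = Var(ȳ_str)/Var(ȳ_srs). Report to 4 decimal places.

0.7516

Var(ȳ_str) = Σ Wₕ²(1−fₕ)sₕ²/nₕ with Wₕ = Nₕ/32183:
  Large: (5511/32183)²·(1−1023/5511)·450/1023 = 0.010504299
  Medium: (1317/32183)²·(1−211/1317)·512.8/211 = 0.0034178533
  Small: (13100/32183)²·(1−2633/13100)·376.4/2633 = 0.018925145
  Very large: (12255/32183)²·(1−1749/12255)·1285/1749 = 0.091329479
  → Var(ȳ_str) = 0.12417678.
Var(ȳ_srs) = (1 − 5616/32183)·1124/5616 = 0.16521718.
deff = 0.12417678 / 0.16521718 = 0.7516.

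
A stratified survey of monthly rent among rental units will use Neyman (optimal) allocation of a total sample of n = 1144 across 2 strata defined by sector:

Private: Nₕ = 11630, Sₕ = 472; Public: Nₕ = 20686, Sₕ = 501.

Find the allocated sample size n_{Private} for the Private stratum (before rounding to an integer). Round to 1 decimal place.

Neyman allocation: nₕ = n·NₕSₕ / Σⱼ NⱼSⱼ.
Σ NⱼSⱼ = 11630·472 + 20686·501 = 1.5853046 × 10^7.
n_{Private} = 1144·11630·472 / (1.5853046 × 10^7) = 396.1.

396.1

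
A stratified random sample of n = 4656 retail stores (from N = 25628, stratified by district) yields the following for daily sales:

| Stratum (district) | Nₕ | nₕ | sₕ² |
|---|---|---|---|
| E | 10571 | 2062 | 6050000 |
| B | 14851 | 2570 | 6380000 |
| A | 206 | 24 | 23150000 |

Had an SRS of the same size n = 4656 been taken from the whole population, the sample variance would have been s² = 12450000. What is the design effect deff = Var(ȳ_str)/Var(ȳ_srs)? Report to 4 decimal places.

0.5238

Var(ȳ_str) = Σ Wₕ²(1−fₕ)sₕ²/nₕ with Wₕ = Nₕ/25628:
  E: (10571/25628)²·(1−2062/10571)·6050000/2062 = 401.82031
  B: (14851/25628)²·(1−2570/14851)·6380000/2570 = 689.36234
  A: (206/25628)²·(1−24/206)·23150000/24 = 55.061613
  → Var(ȳ_str) = 1146.2443.
Var(ȳ_srs) = (1 − 4656/25628)·12450000/4656 = 2188.1723.
deff = 1146.2443 / 2188.1723 = 0.5238.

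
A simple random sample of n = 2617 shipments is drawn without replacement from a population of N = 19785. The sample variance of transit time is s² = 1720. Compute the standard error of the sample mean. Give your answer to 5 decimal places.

Under SRS without replacement, Var(ȳ) = (1 − f)·s²/n with f = n/N = 2617/19785 = 0.13227192.
Var(ȳ) = (1 − 0.13227192)·1720/2617 = 0.86772808·0.65724112 = 0.57030657.
SE(ȳ) = √(0.57030657) = 0.75519.

0.75519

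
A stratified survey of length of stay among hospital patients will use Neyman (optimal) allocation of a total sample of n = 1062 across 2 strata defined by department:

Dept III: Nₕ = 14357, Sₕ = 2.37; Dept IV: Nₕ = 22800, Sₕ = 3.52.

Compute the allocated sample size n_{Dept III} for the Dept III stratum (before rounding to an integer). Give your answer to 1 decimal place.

Neyman allocation: nₕ = n·NₕSₕ / Σⱼ NⱼSⱼ.
Σ NⱼSⱼ = 14357·2.37 + 22800·3.52 = 114282.09.
n_{Dept III} = 1062·14357·2.37 / 114282.09 = 316.2.

316.2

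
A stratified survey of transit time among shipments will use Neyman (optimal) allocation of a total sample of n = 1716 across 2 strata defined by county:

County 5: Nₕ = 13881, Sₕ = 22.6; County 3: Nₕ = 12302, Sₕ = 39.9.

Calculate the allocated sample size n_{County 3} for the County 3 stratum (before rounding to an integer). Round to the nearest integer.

1047

Neyman allocation: nₕ = n·NₕSₕ / Σⱼ NⱼSⱼ.
Σ NⱼSⱼ = 13881·22.6 + 12302·39.9 = 804560.4.
n_{County 3} = 1716·12302·39.9 / 804560.4 = 1047.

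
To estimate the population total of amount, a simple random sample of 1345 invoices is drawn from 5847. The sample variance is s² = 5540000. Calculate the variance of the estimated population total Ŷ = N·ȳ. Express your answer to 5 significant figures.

Var(Ŷ) = N²·Var(ȳ) = N²·(1 − n/N)·s²/n.
f = 1345/5847 = 0.23003250; Var(ȳ) = 0.76996750·5540000/1345 = 3171.4647.
Var(Ŷ) = 5847² · 3171.4647 = 1.0842416 × 10^11.

1.0842 × 10^11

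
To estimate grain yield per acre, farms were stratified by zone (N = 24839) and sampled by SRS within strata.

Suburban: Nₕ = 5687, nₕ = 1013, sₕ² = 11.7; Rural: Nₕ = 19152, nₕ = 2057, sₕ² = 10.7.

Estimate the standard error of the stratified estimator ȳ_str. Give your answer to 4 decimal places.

0.0571

Var(ȳ_str) = Σₕ Wₕ²(1 − fₕ)sₕ²/nₕ with Wₕ = Nₕ/N, N = 24839.
Suburban: Wₕ = 0.22895447; term = 0.22895447²·(1 − 0.17812555)·11.7/1013 = 4.9759973 × 10^-4.
Rural: Wₕ = 0.77104553; term = 0.77104553²·(1 − 0.10740393)·10.7/2057 = 0.0027603523.
Sum = 0.003257952.
SE = √(0.003257952) = 0.0571.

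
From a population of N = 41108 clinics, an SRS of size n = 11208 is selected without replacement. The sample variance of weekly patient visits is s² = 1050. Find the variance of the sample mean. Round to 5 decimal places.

Under SRS without replacement, Var(ȳ) = (1 − f)·s²/n with f = n/N = 11208/41108 = 0.27264766.
Var(ȳ) = (1 − 0.27264766)·1050/11208 = 0.72735234·0.093683084 = 0.06814061.

0.06814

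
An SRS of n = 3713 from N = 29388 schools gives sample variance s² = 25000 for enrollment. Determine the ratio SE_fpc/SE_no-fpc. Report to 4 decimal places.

0.9347

f = n/N = 3713/29388 = 0.12634409.
SE_no-fpc = √(s²/n) = 2.5948218; SE_fpc = √((1−f)s²/n) = 2.4253685.
Ratio = √(1−f) = 0.93469563.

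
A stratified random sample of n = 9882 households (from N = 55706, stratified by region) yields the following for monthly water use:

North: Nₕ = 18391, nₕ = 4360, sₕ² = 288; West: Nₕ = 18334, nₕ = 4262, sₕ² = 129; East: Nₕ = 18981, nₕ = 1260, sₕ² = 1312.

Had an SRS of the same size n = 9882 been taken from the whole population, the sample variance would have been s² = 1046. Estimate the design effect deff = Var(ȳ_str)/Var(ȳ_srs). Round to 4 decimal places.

1.3882

Var(ȳ_str) = Σ Wₕ²(1−fₕ)sₕ²/nₕ with Wₕ = Nₕ/55706:
  North: (18391/55706)²·(1−4360/18391)·288/4360 = 0.0054928282
  West: (18334/55706)²·(1−4262/18334)·129/4262 = 0.002516433
  East: (18981/55706)²·(1−1260/18981)·1312/1260 = 0.11286692
  → Var(ȳ_str) = 0.12087618.
Var(ȳ_srs) = (1 − 9882/55706)·1046/9882 = 0.087071867.
deff = 0.12087618 / 0.087071867 = 1.3882.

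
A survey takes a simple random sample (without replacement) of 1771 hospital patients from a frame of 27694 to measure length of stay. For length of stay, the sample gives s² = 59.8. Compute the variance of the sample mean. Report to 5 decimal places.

Under SRS without replacement, Var(ȳ) = (1 − f)·s²/n with f = n/N = 1771/27694 = 0.06394887.
Var(ȳ) = (1 − 0.06394887)·59.8/1771 = 0.93605113·0.033766234 = 0.031606921.

0.03161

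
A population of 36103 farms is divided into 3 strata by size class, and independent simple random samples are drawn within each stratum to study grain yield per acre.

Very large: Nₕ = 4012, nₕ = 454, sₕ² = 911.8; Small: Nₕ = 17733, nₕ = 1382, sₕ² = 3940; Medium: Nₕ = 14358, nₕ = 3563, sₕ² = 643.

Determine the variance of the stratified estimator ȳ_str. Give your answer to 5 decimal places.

Var(ȳ_str) = Σₕ Wₕ²(1 − fₕ)sₕ²/nₕ with Wₕ = Nₕ/N, N = 36103.
Very large: Wₕ = 0.11112650; term = 0.11112650²·(1 − 0.11316052)·911.8/454 = 0.021995003.
Small: Wₕ = 0.49117802; term = 0.49117802²·(1 − 0.07793380)·3940/1382 = 0.63420276.
Medium: Wₕ = 0.39769548; term = 0.39769548²·(1 − 0.24815434)·643/3563 = 0.021459775.
Sum = 0.67765754.

0.67766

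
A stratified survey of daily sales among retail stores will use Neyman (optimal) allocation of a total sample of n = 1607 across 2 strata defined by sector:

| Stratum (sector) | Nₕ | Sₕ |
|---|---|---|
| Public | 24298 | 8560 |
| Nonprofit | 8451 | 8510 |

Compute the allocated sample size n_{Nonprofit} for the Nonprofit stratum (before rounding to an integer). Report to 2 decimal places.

Neyman allocation: nₕ = n·NₕSₕ / Σⱼ NⱼSⱼ.
Σ NⱼSⱼ = 24298·8560 + 8451·8510 = 2.7990889 × 10^8.
n_{Nonprofit} = 1607·8451·8510 / (2.7990889 × 10^8) = 412.89.

412.89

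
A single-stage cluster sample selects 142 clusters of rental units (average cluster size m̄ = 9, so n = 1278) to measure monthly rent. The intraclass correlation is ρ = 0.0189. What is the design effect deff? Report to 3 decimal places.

1.151

deff = 1 + (9 − 1)·0.0189 = 1 + 0.1512 = 1.1512.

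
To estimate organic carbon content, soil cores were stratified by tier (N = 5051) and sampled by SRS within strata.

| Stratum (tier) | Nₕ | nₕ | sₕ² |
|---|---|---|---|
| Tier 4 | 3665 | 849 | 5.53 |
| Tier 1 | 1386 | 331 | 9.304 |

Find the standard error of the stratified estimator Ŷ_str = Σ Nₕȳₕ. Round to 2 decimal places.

329.13

Var(Ŷ_str) = Σₕ Nₕ²(1 − fₕ)sₕ²/nₕ.
Tier 4: 3665²·(1 − 849/3665)·5.53/849 = 67223.957.
Tier 1: 1386²·(1 − 331/1386)·9.304/331 = 41101.474.
Sum = 108325.43.
SE = √(108325.43) = 329.13.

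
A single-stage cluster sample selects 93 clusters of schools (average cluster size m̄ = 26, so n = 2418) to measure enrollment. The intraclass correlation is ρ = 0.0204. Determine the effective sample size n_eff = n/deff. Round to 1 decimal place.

1601.3

deff = 1 + (26 − 1)·0.0204 = 1 + 0.51 = 1.51.
n_eff = 2418 / 1.51 = 1601.3.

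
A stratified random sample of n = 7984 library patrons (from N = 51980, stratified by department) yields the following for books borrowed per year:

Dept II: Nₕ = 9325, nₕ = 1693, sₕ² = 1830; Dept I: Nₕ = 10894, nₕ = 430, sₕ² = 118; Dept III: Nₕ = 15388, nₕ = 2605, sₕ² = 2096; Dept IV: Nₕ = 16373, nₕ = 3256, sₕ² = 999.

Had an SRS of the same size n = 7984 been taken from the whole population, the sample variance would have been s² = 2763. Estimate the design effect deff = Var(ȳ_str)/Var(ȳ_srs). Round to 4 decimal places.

0.4200

Var(ȳ_str) = Σ Wₕ²(1−fₕ)sₕ²/nₕ with Wₕ = Nₕ/51980:
  Dept II: (9325/51980)²·(1−1693/9325)·1830/1693 = 0.028471397
  Dept I: (10894/51980)²·(1−430/10894)·118/430 = 0.011577802
  Dept III: (15388/51980)²·(1−2605/15388)·2096/2605 = 0.058576844
  Dept IV: (16373/51980)²·(1−3256/16373)·999/3256 = 0.024387727
  → Var(ȳ_str) = 0.12301377.
Var(ȳ_srs) = (1 − 7984/51980)·2763/7984 = 0.29291207.
deff = 0.12301377 / 0.29291207 = 0.4200.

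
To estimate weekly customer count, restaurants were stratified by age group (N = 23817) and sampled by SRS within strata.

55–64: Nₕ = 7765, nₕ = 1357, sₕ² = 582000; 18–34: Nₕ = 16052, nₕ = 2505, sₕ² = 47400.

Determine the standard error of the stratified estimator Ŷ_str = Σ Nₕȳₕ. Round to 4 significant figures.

Var(Ŷ_str) = Σₕ Nₕ²(1 − fₕ)sₕ²/nₕ.
55–64: 7765²·(1 − 1357/7765)·582000/1357 = 2.1340623 × 10^10.
18–34: 16052²·(1 − 2505/16052)·47400/2505 = 4.1147447 × 10^9.
Sum = 2.5455368 × 10^10.
SE = √(2.5455368 × 10^10) = 159500.

159500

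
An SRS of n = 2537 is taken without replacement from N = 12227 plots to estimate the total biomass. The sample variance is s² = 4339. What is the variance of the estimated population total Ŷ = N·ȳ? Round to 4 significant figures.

2.026 × 10^8

Var(Ŷ) = N²·Var(ȳ) = N²·(1 − n/N)·s²/n.
f = 2537/12227 = 0.20749162; Var(ȳ) = 0.79250838·4339/2537 = 1.3554174.
Var(Ŷ) = 12227² · 1.3554174 = 2.0263426 × 10^8.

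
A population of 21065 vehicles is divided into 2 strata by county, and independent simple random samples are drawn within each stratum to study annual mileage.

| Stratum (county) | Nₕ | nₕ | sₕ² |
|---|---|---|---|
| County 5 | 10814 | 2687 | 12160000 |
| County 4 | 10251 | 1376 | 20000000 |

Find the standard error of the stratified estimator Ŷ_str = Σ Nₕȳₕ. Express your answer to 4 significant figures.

Var(Ŷ_str) = Σₕ Nₕ²(1 − fₕ)sₕ²/nₕ.
County 5: 10814²·(1 − 2687/10814)·12160000/2687 = 3.9772467 × 10^11.
County 4: 10251²·(1 − 1376/10251)·20000000/1376 = 1.3223492 × 10^12.
Sum = 1.7200739 × 10^12.
SE = √(1.7200739 × 10^12) = 1.312 × 10^6.

1.312 × 10^6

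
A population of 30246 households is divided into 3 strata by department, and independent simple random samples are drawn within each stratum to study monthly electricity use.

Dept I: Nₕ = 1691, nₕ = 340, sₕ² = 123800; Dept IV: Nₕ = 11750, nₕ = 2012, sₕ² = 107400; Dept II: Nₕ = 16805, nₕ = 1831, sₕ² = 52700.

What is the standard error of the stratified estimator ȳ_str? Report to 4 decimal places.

3.9374

Var(ȳ_str) = Σₕ Wₕ²(1 − fₕ)sₕ²/nₕ with Wₕ = Nₕ/N, N = 30246.
Dept I: Wₕ = 0.05590822; term = 0.05590822²·(1 − 0.20106446)·123800/340 = 0.90929497.
Dept IV: Wₕ = 0.38848112; term = 0.38848112²·(1 − 0.17123404)·107400/2012 = 6.6764876.
Dept II: Wₕ = 0.55561066; term = 0.55561066²·(1 − 0.10895567)·52700/1831 = 7.9170378.
Sum = 15.50282.
SE = √(15.50282) = 3.9374.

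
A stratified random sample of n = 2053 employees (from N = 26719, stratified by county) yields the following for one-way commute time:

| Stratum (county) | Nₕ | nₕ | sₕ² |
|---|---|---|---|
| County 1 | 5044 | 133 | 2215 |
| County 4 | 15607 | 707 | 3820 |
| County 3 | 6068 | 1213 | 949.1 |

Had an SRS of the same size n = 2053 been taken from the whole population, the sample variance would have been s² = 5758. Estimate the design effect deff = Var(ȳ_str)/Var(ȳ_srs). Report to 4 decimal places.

Var(ȳ_str) = Σ Wₕ²(1−fₕ)sₕ²/nₕ with Wₕ = Nₕ/26719:
  County 1: (5044/26719)²·(1−133/5044)·2215/133 = 0.57786541
  County 4: (15607/26719)²·(1−707/15607)·3820/707 = 1.7599861
  County 3: (6068/26719)²·(1−1213/6068)·949.1/1213 = 0.03228833
  → Var(ȳ_str) = 2.3701398.
Var(ȳ_srs) = (1 − 2053/26719)·5758/2053 = 2.589174.
deff = 2.3701398 / 2.589174 = 0.9154.

0.9154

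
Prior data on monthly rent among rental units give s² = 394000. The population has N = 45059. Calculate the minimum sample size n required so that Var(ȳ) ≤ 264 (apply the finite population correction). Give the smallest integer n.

1445

Without fpc, n₀ = s²/D = 394000/264 = 1492.4242.
With fpc, (1 − n/N)·s²/n ≤ D requires n ≥ n₀/(1 + n₀/N) = 1492.4242/(1 + 1492.4242/45059) = 1444.5775.
Rounding up, n = 1445.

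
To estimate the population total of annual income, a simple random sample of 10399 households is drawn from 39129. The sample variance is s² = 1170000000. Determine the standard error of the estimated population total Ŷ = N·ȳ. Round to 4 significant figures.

1.125 × 10^7

Var(Ŷ) = N²·Var(ȳ) = N²·(1 − n/N)·s²/n.
f = 10399/39129 = 0.26576197; Var(ȳ) = 0.73423803·1170000000/10399 = 82609.722.
Var(Ŷ) = 39129² · 82609.722 = 1.2648198 × 10^14.
SE(Ŷ) = √(1.2648198 × 10^14) = 1.125 × 10^7.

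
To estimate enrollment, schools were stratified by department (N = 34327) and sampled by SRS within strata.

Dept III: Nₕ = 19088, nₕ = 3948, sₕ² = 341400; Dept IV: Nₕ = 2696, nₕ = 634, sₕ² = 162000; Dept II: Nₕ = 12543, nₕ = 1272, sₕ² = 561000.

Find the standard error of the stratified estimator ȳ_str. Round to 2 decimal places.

Var(ȳ_str) = Σₕ Wₕ²(1 − fₕ)sₕ²/nₕ with Wₕ = Nₕ/N, N = 34327.
Dept III: Wₕ = 0.55606374; term = 0.55606374²·(1 − 0.20683152)·341400/3948 = 21.208062.
Dept IV: Wₕ = 0.07853876; term = 0.07853876²·(1 − 0.23516320)·162000/634 = 1.2054872.
Dept II: Wₕ = 0.36539750; term = 0.36539750²·(1 − 0.10141115)·561000/1272 = 52.913675.
Sum = 75.327224.
SE = √(75.327224) = 8.68.

8.68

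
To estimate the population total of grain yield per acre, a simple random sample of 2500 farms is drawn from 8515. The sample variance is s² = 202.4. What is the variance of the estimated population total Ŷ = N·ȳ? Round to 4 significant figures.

Var(Ŷ) = N²·Var(ȳ) = N²·(1 − n/N)·s²/n.
f = 2500/8515 = 0.29359953; Var(ȳ) = 0.70640047·202.4/2500 = 0.057190182.
Var(Ŷ) = 8515² · 0.057190182 = 4.146587 × 10^6.

4.147 × 10^6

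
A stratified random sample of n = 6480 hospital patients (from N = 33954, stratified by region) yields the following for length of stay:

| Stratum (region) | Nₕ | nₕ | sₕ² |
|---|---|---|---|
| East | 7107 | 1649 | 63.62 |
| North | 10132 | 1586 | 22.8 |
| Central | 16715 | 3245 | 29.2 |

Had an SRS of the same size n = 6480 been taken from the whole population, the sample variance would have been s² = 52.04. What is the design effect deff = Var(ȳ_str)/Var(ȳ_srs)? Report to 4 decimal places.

Var(ȳ_str) = Σ Wₕ²(1−fₕ)sₕ²/nₕ with Wₕ = Nₕ/33954:
  East: (7107/33954)²·(1−1649/7107)·63.62/1649 = 0.0012981084
  North: (10132/33954)²·(1−1586/10132)·22.8/1586 = 0.0010797118
  Central: (16715/33954)²·(1−3245/16715)·29.2/3245 = 0.001757358
  → Var(ȳ_str) = 0.0041351782.
Var(ȳ_srs) = (1 − 6480/33954)·52.04/6480 = 0.0064982024.
deff = 0.0041351782 / 0.0064982024 = 0.6364.

0.6364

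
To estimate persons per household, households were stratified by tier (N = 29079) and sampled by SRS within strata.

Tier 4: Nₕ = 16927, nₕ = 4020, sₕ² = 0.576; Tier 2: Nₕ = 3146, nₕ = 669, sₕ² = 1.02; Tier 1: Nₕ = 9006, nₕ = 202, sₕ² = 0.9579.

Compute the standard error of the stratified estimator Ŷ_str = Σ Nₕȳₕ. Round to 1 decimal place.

Var(Ŷ_str) = Σₕ Nₕ²(1 − fₕ)sₕ²/nₕ.
Tier 4: 16927²·(1 − 4020/16927)·0.576/4020 = 31304.137.
Tier 2: 3146²·(1 − 669/3146)·1.02/669 = 11881.158.
Tier 1: 9006²·(1 − 202/9006)·0.9579/202 = 375993.88.
Sum = 419179.18.
SE = √(419179.18) = 647.4.

647.4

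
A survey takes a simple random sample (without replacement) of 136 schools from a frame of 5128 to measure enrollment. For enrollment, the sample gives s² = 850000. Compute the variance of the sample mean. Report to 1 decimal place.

Under SRS without replacement, Var(ȳ) = (1 − f)·s²/n with f = n/N = 136/5128 = 0.02652106.
Var(ȳ) = (1 − 0.02652106)·850000/136 = 0.97347894·6250 = 6084.2434.

6084.2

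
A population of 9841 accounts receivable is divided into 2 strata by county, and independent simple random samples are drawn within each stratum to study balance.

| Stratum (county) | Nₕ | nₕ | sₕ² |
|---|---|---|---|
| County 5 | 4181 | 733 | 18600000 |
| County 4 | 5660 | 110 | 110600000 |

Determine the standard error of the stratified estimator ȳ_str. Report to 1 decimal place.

574.4

Var(ȳ_str) = Σₕ Wₕ²(1 − fₕ)sₕ²/nₕ with Wₕ = Nₕ/N, N = 9841.
County 5: Wₕ = 0.42485520; term = 0.42485520²·(1 − 0.17531691)·18600000/733 = 3777.2691.
County 4: Wₕ = 0.57514480; term = 0.57514480²·(1 − 0.01943463)·110600000/110 = 326131.98.
Sum = 329909.25.
SE = √(329909.25) = 574.4.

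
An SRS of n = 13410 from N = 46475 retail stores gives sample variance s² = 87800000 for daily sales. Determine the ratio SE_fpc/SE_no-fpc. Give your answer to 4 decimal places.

f = n/N = 13410/46475 = 0.28854223.
SE_no-fpc = √(s²/n) = 80.915714; SE_fpc = √((1−f)s²/n) = 68.250751.
Ratio = √(1−f) = 0.84347956.

0.8435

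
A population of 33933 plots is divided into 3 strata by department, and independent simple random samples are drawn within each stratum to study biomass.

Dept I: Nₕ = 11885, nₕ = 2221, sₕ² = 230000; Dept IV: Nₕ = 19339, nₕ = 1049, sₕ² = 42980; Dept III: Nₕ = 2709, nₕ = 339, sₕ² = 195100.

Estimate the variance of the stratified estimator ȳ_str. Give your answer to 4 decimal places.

Var(ȳ_str) = Σₕ Wₕ²(1 − fₕ)sₕ²/nₕ with Wₕ = Nₕ/N, N = 33933.
Dept I: Wₕ = 0.35024902; term = 0.35024902²·(1 − 0.18687421)·230000/2221 = 10.329775.
Dept IV: Wₕ = 0.56991719; term = 0.56991719²·(1 − 0.05424272)·42980/1049 = 12.586185.
Dept III: Wₕ = 0.07983379; term = 0.07983379²·(1 − 0.12513843)·195100/339 = 3.2090051.
Sum = 26.124965.

26.1250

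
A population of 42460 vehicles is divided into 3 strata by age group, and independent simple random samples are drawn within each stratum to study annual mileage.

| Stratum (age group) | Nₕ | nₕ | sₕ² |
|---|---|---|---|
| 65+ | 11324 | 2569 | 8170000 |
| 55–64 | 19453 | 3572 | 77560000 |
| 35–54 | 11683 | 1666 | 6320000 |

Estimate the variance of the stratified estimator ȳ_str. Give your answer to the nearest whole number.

4142

Var(ȳ_str) = Σₕ Wₕ²(1 − fₕ)sₕ²/nₕ with Wₕ = Nₕ/N, N = 42460.
65+: Wₕ = 0.26669807; term = 0.26669807²·(1 − 0.22686330)·8170000/2569 = 174.88557.
55–64: Wₕ = 0.45814885; term = 0.45814885²·(1 − 0.18362206)·77560000/3572 = 3720.7527.
35–54: Wₕ = 0.27515309; term = 0.27515309²·(1 − 0.14260036)·6320000/1666 = 246.24882.
Sum = 4141.8871.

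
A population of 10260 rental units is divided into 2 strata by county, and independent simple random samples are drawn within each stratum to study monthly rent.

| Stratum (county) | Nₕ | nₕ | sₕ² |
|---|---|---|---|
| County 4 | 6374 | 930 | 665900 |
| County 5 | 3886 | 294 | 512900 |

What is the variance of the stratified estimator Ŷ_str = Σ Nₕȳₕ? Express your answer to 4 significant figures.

Var(Ŷ_str) = Σₕ Nₕ²(1 − fₕ)sₕ²/nₕ.
County 4: 6374²·(1 − 930/6374)·665900/930 = 2.4845986 × 10^10.
County 5: 3886²·(1 − 294/3886)·512900/294 = 2.4351431 × 10^10.
Sum = 4.9197417 × 10^10.

4.920 × 10^10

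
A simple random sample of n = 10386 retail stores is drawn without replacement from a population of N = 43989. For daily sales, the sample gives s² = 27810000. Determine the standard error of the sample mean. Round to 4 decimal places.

45.2265

Under SRS without replacement, Var(ȳ) = (1 − f)·s²/n with f = n/N = 10386/43989 = 0.23610448.
Var(ȳ) = (1 − 0.23610448)·27810000/10386 = 0.76389552·2677.643 = 2045.4395.
SE(ȳ) = √(2045.4395) = 45.2265.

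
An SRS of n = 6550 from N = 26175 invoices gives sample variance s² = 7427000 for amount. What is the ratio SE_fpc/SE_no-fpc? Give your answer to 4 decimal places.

0.8659

f = n/N = 6550/26175 = 0.25023878.
SE_no-fpc = √(s²/n) = 33.67333; SE_fpc = √((1−f)s²/n) = 29.157316.
Ratio = √(1−f) = 0.86588753.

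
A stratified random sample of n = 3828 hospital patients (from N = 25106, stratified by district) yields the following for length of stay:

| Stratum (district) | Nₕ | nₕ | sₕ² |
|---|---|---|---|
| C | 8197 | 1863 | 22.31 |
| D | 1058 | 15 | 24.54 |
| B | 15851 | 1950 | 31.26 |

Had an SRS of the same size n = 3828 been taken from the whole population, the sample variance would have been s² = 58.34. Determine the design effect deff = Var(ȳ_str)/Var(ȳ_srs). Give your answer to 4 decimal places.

Var(ȳ_str) = Σ Wₕ²(1−fₕ)sₕ²/nₕ with Wₕ = Nₕ/25106:
  C: (8197/25106)²·(1−1863/8197)·22.31/1863 = 9.8642634 × 10^-4
  D: (1058/25106)²·(1−15/1058)·24.54/15 = 0.0028641663
  B: (15851/25106)²·(1−1950/15851)·31.26/1950 = 0.0056040503
  → Var(ȳ_str) = 0.0094546429.
Var(ȳ_srs) = (1 − 3828/25106)·58.34/3828 = 0.012916587.
deff = 0.0094546429 / 0.012916587 = 0.7320.

0.7320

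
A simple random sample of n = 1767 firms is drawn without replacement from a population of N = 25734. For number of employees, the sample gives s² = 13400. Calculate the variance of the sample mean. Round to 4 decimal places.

Under SRS without replacement, Var(ȳ) = (1 − f)·s²/n with f = n/N = 1767/25734 = 0.06866402.
Var(ȳ) = (1 − 0.06866402)·13400/1767 = 0.93133598·7.5834748 = 7.0627629.

7.0628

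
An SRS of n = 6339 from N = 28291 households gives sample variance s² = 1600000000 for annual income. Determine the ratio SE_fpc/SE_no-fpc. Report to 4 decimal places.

f = n/N = 6339/28291 = 0.22406419.
SE_no-fpc = √(s²/n) = 502.39998; SE_fpc = √((1−f)s²/n) = 442.55017.
Ratio = √(1−f) = 0.88087219.

0.8809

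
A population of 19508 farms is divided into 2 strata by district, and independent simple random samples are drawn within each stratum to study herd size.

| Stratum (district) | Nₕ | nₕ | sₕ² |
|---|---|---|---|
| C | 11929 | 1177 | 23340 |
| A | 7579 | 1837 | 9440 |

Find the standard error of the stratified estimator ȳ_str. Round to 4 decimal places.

2.6965

Var(ȳ_str) = Σₕ Wₕ²(1 − fₕ)sₕ²/nₕ with Wₕ = Nₕ/N, N = 19508.
C: Wₕ = 0.61149272; term = 0.61149272²·(1 − 0.09866711)·23340/1177 = 6.683319.
A: Wₕ = 0.38850728; term = 0.38850728²·(1 − 0.24238026)·9440/1837 = 0.58764147.
Sum = 7.2709605.
SE = √(7.2709605) = 2.6965.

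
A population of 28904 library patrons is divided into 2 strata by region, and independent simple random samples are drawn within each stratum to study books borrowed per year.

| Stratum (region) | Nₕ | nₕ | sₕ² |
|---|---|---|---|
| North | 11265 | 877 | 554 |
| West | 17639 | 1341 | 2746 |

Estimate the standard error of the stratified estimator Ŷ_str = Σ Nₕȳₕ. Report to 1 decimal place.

Var(Ŷ_str) = Σₕ Nₕ²(1 − fₕ)sₕ²/nₕ.
North: 11265²·(1 − 877/11265)·554/877 = 7.3921932 × 10^7.
West: 17639²·(1 − 1341/17639)·2746/1341 = 5.8868101 × 10^8.
Sum = 6.6260294 × 10^8.
SE = √(6.6260294 × 10^8) = 25741.1.

25741.1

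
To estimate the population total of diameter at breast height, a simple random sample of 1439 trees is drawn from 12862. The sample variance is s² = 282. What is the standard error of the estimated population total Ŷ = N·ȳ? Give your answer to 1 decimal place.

Var(Ŷ) = N²·Var(ȳ) = N²·(1 − n/N)·s²/n.
f = 1439/12862 = 0.11187996; Var(ȳ) = 0.88812004·282/1439 = 0.17404437.
Var(Ŷ) = 12862² · 0.17404437 = 2.8792342 × 10^7.
SE(Ŷ) = √(2.8792342 × 10^7) = 5365.8.

5365.8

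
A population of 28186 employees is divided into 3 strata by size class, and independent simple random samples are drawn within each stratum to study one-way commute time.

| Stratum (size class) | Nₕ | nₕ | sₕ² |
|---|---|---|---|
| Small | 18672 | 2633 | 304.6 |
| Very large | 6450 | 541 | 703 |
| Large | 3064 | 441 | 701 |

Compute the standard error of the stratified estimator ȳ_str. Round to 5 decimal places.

0.34933

Var(ȳ_str) = Σₕ Wₕ²(1 − fₕ)sₕ²/nₕ with Wₕ = Nₕ/N, N = 28186.
Small: Wₕ = 0.66245654; term = 0.66245654²·(1 − 0.14101328)·304.6/2633 = 0.043609416.
Very large: Wₕ = 0.22883701; term = 0.22883701²·(1 − 0.08387597)·703/541 = 0.062339723.
Large: Wₕ = 0.10870645; term = 0.10870645²·(1 − 0.14392950)·701/441 = 0.016080501.
Sum = 0.12202964.
SE = √(0.12202964) = 0.34933.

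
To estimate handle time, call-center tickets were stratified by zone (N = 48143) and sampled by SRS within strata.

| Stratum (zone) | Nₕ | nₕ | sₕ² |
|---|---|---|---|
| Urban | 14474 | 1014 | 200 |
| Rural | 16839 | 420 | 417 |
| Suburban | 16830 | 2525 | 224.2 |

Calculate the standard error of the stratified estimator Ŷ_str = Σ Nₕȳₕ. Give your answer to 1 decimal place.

18284.1

Var(Ŷ_str) = Σₕ Nₕ²(1 − fₕ)sₕ²/nₕ.
Urban: 14474²·(1 − 1014/14474)·200/1014 = 3.8426043 × 10^7.
Rural: 16839²·(1 − 420/16839)·417/420 = 2.7450469 × 10^8.
Suburban: 16830²·(1 − 2525/16830)·224.2/2525 = 2.1376973 × 10^7.
Sum = 3.3430771 × 10^8.
SE = √(3.3430771 × 10^8) = 18284.1.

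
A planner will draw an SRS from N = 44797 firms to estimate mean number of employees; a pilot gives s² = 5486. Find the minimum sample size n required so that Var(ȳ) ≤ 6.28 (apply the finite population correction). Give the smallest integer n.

Without fpc, n₀ = s²/D = 5486/6.28 = 873.5669.
With fpc, (1 − n/N)·s²/n ≤ D requires n ≥ n₀/(1 + n₀/N) = 873.5669/(1 + 873.5669/44797) = 856.8577.
Rounding up, n = 857.

857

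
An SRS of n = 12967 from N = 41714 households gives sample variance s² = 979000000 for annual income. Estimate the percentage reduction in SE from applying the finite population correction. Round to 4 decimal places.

16.9852

f = n/N = 12967/41714 = 0.31085487.
SE_no-fpc = √(s²/n) = 274.77144; SE_fpc = √((1−f)s²/n) = 228.10087.
Ratio = √(1−f) = 0.83014766. Reduction = 100·(1 − 0.83014766) = 16.9852%.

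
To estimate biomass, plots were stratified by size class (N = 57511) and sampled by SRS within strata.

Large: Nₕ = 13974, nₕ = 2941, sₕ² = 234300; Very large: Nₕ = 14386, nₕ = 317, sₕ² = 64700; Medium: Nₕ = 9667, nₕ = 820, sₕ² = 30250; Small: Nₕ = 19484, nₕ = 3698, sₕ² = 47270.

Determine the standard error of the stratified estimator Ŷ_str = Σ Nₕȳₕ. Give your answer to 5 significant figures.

246330

Var(Ŷ_str) = Σₕ Nₕ²(1 − fₕ)sₕ²/nₕ.
Large: 13974²·(1 − 2941/13974)·234300/2941 = 1.2282637 × 10^10.
Very large: 14386²·(1 − 317/14386)·64700/317 = 4.1309345 × 10^10.
Medium: 9667²·(1 − 820/9667)·30250/820 = 3.1549993 × 10^9.
Small: 19484²·(1 − 3698/19484)·47270/3698 = 3.9315963 × 10^9.
Sum = 6.0678578 × 10^10.
SE = √(6.0678578 × 10^10) = 246330.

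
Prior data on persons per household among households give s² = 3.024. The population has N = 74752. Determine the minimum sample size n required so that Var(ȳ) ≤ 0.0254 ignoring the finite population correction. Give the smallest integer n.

120

Without fpc, n₀ = s²/D = 3.024/0.0254 = 119.0551.
Rounding up, n = 120.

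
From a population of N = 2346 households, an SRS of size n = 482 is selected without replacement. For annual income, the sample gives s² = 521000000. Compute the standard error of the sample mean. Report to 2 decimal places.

926.73

Under SRS without replacement, Var(ȳ) = (1 − f)·s²/n with f = n/N = 482/2346 = 0.20545610.
Var(ȳ) = (1 − 0.20545610)·521000000/482 = 0.79454390·1.0809129 × 10^6 = 858832.73.
SE(ȳ) = √(858832.73) = 926.73.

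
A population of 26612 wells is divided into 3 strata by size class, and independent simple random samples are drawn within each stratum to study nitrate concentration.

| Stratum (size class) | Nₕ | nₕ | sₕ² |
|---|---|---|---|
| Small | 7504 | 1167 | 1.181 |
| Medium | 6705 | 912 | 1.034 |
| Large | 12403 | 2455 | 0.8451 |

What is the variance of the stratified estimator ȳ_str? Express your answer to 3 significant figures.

1.90 × 10^-4

Var(ȳ_str) = Σₕ Wₕ²(1 − fₕ)sₕ²/nₕ with Wₕ = Nₕ/N, N = 26612.
Small: Wₕ = 0.28197806; term = 0.28197806²·(1 − 0.15551706)·1.181/1167 = 6.7951734 × 10^-5.
Medium: Wₕ = 0.25195401; term = 0.25195401²·(1 − 0.13601790)·1.034/912 = 6.2183188 × 10^-5.
Large: Wₕ = 0.46606794; term = 0.46606794²·(1 − 0.19793598)·0.8451/2455 = 5.9974149 × 10^-5.
Sum = 1.9010907 × 10^-4.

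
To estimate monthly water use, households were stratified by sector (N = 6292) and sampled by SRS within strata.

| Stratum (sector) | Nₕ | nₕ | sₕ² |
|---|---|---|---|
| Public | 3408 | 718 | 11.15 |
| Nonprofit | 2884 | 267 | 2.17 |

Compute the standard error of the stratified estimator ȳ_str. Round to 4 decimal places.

0.0717

Var(ȳ_str) = Σₕ Wₕ²(1 − fₕ)sₕ²/nₕ with Wₕ = Nₕ/N, N = 6292.
Public: Wₕ = 0.54164018; term = 0.54164018²·(1 − 0.21068075)·11.15/718 = 0.0035960429.
Nonprofit: Wₕ = 0.45835982; term = 0.45835982²·(1 − 0.09257975)·2.17/267 = 0.0015494231.
Sum = 0.005145466.
SE = √(0.005145466) = 0.0717.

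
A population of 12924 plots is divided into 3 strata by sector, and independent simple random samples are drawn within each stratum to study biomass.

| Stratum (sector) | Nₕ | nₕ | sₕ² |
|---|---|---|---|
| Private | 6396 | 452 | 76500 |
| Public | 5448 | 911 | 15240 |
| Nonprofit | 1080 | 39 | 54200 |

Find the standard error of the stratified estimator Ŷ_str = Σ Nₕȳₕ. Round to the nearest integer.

Var(Ŷ_str) = Σₕ Nₕ²(1 − fₕ)sₕ²/nₕ.
Private: 6396²·(1 − 452/6396)·76500/452 = 6.4344326 × 10^9.
Public: 5448²·(1 − 911/5448)·15240/911 = 4.134971 × 10^8.
Nonprofit: 1080²·(1 − 39/1080)·54200/39 = 1.5624609 × 10^9.
Sum = 8.4103906 × 10^9.
SE = √(8.4103906 × 10^9) = 91708.

91708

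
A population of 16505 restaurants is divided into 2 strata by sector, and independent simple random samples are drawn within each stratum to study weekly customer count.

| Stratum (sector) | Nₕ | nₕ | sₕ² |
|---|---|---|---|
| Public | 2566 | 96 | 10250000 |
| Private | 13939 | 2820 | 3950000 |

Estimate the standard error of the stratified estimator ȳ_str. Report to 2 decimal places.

57.28

Var(ȳ_str) = Σₕ Wₕ²(1 − fₕ)sₕ²/nₕ with Wₕ = Nₕ/N, N = 16505.
Public: Wₕ = 0.15546804; term = 0.15546804²·(1 − 0.03741231)·10250000/96 = 2484.1349.
Private: Wₕ = 0.84453196; term = 0.84453196²·(1 − 0.20231007)·3950000/2820 = 796.91918.
Sum = 3281.0541.
SE = √(3281.0541) = 57.28.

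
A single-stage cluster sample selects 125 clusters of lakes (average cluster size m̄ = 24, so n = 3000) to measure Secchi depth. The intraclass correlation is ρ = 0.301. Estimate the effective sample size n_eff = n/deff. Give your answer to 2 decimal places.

378.64

deff = 1 + (24 − 1)·0.301 = 1 + 6.923 = 7.923.
n_eff = 3000 / 7.923 = 378.64.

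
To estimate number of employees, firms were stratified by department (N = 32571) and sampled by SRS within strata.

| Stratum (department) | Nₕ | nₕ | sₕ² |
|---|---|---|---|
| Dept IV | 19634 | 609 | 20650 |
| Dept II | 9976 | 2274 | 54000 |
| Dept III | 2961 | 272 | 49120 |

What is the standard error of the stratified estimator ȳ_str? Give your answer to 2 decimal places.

3.87

Var(ȳ_str) = Σₕ Wₕ²(1 − fₕ)sₕ²/nₕ with Wₕ = Nₕ/N, N = 32571.
Dept IV: Wₕ = 0.60280618; term = 0.60280618²·(1 − 0.03101762)·20650/609 = 11.939167.
Dept II: Wₕ = 0.30628473; term = 0.30628473²·(1 − 0.22794707)·54000/2274 = 1.7198916.
Dept III: Wₕ = 0.09090909; term = 0.09090909²·(1 − 0.09186086)·49120/272 = 1.3553657.
Sum = 15.014424.
SE = √(15.014424) = 3.87.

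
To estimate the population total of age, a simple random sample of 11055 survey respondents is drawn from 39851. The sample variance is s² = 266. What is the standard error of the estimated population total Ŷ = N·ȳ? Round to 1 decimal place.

Var(Ŷ) = N²·Var(ȳ) = N²·(1 − n/N)·s²/n.
f = 11055/39851 = 0.27740835; Var(ȳ) = 0.72259165·266/11055 = 0.017386647.
Var(Ŷ) = 39851² · 0.017386647 = 2.7611772 × 10^7.
SE(Ŷ) = √(2.7611772 × 10^7) = 5254.7.

5254.7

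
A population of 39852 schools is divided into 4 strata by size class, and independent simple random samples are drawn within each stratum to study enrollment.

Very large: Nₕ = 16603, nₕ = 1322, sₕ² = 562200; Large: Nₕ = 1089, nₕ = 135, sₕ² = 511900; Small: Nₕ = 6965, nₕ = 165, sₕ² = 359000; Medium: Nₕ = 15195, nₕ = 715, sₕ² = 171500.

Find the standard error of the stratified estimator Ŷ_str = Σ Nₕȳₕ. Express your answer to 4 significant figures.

Var(Ŷ_str) = Σₕ Nₕ²(1 − fₕ)sₕ²/nₕ.
Very large: 16603²·(1 − 1322/16603)·562200/1322 = 1.0789411 × 10^11.
Large: 1089²·(1 − 135/1089)·511900/135 = 3.9393776 × 10^9.
Small: 6965²·(1 − 165/6965)·359000/165 = 1.0304823 × 10^11.
Medium: 15195²·(1 − 715/15195)·171500/715 = 5.2774891 × 10^10.
Sum = 2.6765661 × 10^11.
SE = √(2.6765661 × 10^11) = 517400.

517400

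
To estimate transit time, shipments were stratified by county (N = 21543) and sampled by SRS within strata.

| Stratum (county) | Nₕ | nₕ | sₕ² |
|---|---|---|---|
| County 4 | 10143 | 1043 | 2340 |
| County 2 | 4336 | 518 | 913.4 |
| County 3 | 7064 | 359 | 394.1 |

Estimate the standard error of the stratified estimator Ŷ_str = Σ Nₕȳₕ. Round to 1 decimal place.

16978.4

Var(Ŷ_str) = Σₕ Nₕ²(1 − fₕ)sₕ²/nₕ.
County 4: 10143²·(1 − 1043/10143)·2340/1043 = 2.0708058 × 10^8.
County 2: 4336²·(1 − 518/4336)·913.4/518 = 2.9191502 × 10^7.
County 3: 7064²·(1 − 359/7064)·394.1/359 = 5.1994985 × 10^7.
Sum = 2.8826707 × 10^8.
SE = √(2.8826707 × 10^8) = 16978.4.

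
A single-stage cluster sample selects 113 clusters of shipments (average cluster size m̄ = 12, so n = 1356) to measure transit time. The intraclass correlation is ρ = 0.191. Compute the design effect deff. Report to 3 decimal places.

3.101

deff = 1 + (12 − 1)·0.191 = 1 + 2.101 = 3.101.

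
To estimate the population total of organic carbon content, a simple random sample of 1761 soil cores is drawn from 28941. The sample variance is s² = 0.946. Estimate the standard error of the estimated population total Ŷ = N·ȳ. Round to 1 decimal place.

Var(Ŷ) = N²·Var(ȳ) = N²·(1 − n/N)·s²/n.
f = 1761/28941 = 0.06084793; Var(ȳ) = 0.93915207·0.946/1761 = 5.0450758 × 10^-4.
Var(Ŷ) = 28941² · (5.0450758 × 10^-4) = 422566.21.
SE(Ŷ) = √(422566.21) = 650.1.

650.1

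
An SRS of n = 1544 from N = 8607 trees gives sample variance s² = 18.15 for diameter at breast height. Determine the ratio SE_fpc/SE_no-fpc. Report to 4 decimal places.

0.9059

f = n/N = 1544/8607 = 0.17938887.
SE_no-fpc = √(s²/n) = 0.10842131; SE_fpc = √((1−f)s²/n) = 0.098216255.
Ratio = √(1−f) = 0.90587589.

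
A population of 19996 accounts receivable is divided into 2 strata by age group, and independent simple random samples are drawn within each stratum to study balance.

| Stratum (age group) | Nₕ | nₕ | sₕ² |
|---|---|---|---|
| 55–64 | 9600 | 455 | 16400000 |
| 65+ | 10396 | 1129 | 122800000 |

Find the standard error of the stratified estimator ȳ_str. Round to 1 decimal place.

Var(ȳ_str) = Σₕ Wₕ²(1 − fₕ)sₕ²/nₕ with Wₕ = Nₕ/N, N = 19996.
55–64: Wₕ = 0.48009602; term = 0.48009602²·(1 − 0.04739583)·16400000/455 = 7914.0928.
65+: Wₕ = 0.51990398; term = 0.51990398²·(1 − 0.10859946)·122800000/1129 = 26207.38.
Sum = 34121.473.
SE = √(34121.473) = 184.7.

184.7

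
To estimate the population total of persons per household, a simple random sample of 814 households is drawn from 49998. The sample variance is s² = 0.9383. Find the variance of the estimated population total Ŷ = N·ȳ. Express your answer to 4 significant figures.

Var(Ŷ) = N²·Var(ȳ) = N²·(1 − n/N)·s²/n.
f = 814/49998 = 0.01628065; Var(ȳ) = 0.98371935·0.9383/814 = 0.001133936.
Var(Ŷ) = 49998² · 0.001133936 = 2.8346132 × 10^6.

2.835 × 10^6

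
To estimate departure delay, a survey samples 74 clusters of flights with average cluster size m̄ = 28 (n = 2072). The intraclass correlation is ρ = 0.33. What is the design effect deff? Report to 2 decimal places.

deff = 1 + (28 − 1)·0.33 = 1 + 8.91 = 9.91.

9.91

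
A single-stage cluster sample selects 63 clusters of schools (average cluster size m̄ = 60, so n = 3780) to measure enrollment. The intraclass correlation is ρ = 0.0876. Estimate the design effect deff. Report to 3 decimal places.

6.168

deff = 1 + (60 − 1)·0.0876 = 1 + 5.1684 = 6.1684.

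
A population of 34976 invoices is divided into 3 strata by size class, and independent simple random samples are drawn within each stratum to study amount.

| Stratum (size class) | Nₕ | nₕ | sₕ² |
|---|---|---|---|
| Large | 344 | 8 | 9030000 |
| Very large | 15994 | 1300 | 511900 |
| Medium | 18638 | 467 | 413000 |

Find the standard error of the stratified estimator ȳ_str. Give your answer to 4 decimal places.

Var(ȳ_str) = Σₕ Wₕ²(1 − fₕ)sₕ²/nₕ with Wₕ = Nₕ/N, N = 34976.
Large: Wₕ = 0.00983532; term = 0.00983532²·(1 − 0.02325581)·9030000/8 = 106.64861.
Very large: Wₕ = 0.45728500; term = 0.45728500²·(1 − 0.08128048)·511900/1300 = 75.648204.
Medium: Wₕ = 0.53287969; term = 0.53287969²·(1 − 0.02505634)·413000/467 = 244.8336.
Sum = 427.13041.
SE = √(427.13041) = 20.6671.

20.6671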